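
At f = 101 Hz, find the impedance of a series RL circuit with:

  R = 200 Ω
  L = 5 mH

Step 1 — Angular frequency: ω = 2π·f = 2π·101 = 634.6 rad/s.
Step 2 — Component impedances:
  R: Z = R = 200 Ω
  L: Z = jωL = j·634.6·0.005 = 0 + j3.173 Ω
Step 3 — Series combination: Z_total = R + L = 200 + j3.173 Ω = 200∠0.9° Ω.

Z = 200 + j3.173 Ω = 200∠0.9° Ω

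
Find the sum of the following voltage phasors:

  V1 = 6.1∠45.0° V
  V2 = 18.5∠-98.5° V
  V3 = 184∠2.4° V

Step 1 — Convert each phasor to rectangular form:
  V1 = 6.1·(cos(45.0°) + j·sin(45.0°)) = 4.313 + j4.313 V
  V2 = 18.5·(cos(-98.5°) + j·sin(-98.5°)) = -2.734 - j18.3 V
  V3 = 184·(cos(2.4°) + j·sin(2.4°)) = 183.8 + j7.705 V
Step 2 — Sum components: V_total = 185.4 - j6.278 V.
Step 3 — Convert to polar: |V_total| = 185.5 V, ∠V_total = -1.9°.

V_total = 185.5∠-1.9° V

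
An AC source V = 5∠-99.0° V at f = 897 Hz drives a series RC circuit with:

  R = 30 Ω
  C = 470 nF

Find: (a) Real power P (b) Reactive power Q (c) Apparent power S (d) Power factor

Step 1 — Angular frequency: ω = 2π·f = 2π·897 = 5636 rad/s.
Step 2 — Component impedances:
  R: Z = R = 30 Ω
  C: Z = 1/(jωC) = -j/(ω·C) = 0 - j377.5 Ω
Step 3 — Series combination: Z_total = R + C = 30 - j377.5 Ω = 378.7∠-85.5° Ω.
Step 4 — Source phasor: V = 5∠-99.0° V = -0.7822 - j4.938 V.
Step 5 — Current: I = V / Z = 0.01284 - j0.003092 A = 0.0132∠-13.5° A.
Step 6 — Complex power: S = V·I* = 0.00523 - j0.06581 VA.
Step 7 — Real power: P = Re(S) = 0.00523 W.
Step 8 — Reactive power: Q = Im(S) = -0.06581 VAR.
Step 9 — Apparent power: |S| = 0.06602 VA.
Step 10 — Power factor: PF = P/|S| = 0.07922 (leading).

(a) P = 0.00523 W  (b) Q = -0.06581 VAR  (c) S = 0.06602 VA  (d) PF = 0.07922 (leading)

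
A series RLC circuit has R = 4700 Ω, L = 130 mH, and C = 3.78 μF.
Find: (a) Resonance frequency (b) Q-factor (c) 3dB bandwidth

Step 1 — Resonance condition Im(Z)=0 gives ω₀ = 1/√(LC).
Step 2 — ω₀ = 1/√(0.13·3.78e-06) = 1427 rad/s.
Step 3 — f₀ = ω₀/(2π) = 227 Hz.
Step 4 — Series Q: Q = ω₀L/R = 1427·0.13/4700 = 0.03946.
Step 5 — 3dB bandwidth: Δω = ω₀/Q = 3.615e+04 rad/s; BW = Δω/(2π) = 5754 Hz.

(a) f₀ = 227 Hz  (b) Q = 0.03946  (c) BW = 5754 Hz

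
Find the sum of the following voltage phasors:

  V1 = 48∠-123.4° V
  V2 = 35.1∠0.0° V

Step 1 — Convert each phasor to rectangular form:
  V1 = 48·(cos(-123.4°) + j·sin(-123.4°)) = -26.42 - j40.07 V
  V2 = 35.1·(cos(0.0°) + j·sin(0.0°)) = 35.1 V
Step 2 — Sum components: V_total = 8.677 - j40.07 V.
Step 3 — Convert to polar: |V_total| = 41 V, ∠V_total = -77.8°.

V_total = 41∠-77.8° V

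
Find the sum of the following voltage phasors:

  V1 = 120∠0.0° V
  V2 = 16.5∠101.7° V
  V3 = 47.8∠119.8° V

Step 1 — Convert each phasor to rectangular form:
  V1 = 120·(cos(0.0°) + j·sin(0.0°)) = 120 V
  V2 = 16.5·(cos(101.7°) + j·sin(101.7°)) = -3.346 + j16.16 V
  V3 = 47.8·(cos(119.8°) + j·sin(119.8°)) = -23.76 + j41.48 V
Step 2 — Sum components: V_total = 92.9 + j57.64 V.
Step 3 — Convert to polar: |V_total| = 109.3 V, ∠V_total = 31.8°.

V_total = 109.3∠31.8° V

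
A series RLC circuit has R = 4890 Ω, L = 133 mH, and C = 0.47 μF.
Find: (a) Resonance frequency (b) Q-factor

Step 1 — Resonance condition Im(Z)=0 gives ω₀ = 1/√(LC).
Step 2 — ω₀ = 1/√(0.133·4.7e-07) = 4000 rad/s.
Step 3 — f₀ = ω₀/(2π) = 636.6 Hz.
Step 4 — Series Q: Q = ω₀L/R = 4000·0.133/4890 = 0.1088.

(a) f₀ = 636.6 Hz  (b) Q = 0.1088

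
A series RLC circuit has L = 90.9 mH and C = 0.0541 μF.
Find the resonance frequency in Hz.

Step 1 — Resonance condition Im(Z)=0 gives ω₀ = 1/√(LC).
Step 2 — ω₀ = 1/√(0.0909·5.41e-08) = 1.426e+04 rad/s.
Step 3 — f₀ = ω₀/(2π) = 2270 Hz.

f₀ = 2270 Hz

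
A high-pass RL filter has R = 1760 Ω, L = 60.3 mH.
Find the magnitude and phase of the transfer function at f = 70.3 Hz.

Step 1 — Angular frequency: ω = 2π·70.3 = 441.7 rad/s.
Step 2 — Transfer function: H(jω) = jωL/(R + jωL).
Step 3 — Numerator jωL = j·26.63; denominator R + jωL = 1760 + j26.63.
Step 4 — H = 0.000229 + j0.01513.
Step 5 — Magnitude: |H| = 0.01513 (-36.4 dB); phase: φ = 89.1°.

|H| = 0.01513 (-36.4 dB), φ = 89.1°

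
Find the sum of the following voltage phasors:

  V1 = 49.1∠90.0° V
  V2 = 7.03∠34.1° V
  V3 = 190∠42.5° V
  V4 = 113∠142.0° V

Step 1 — Convert each phasor to rectangular form:
  V1 = 49.1·(cos(90.0°) + j·sin(90.0°)) = 0 + j49.1 V
  V2 = 7.03·(cos(34.1°) + j·sin(34.1°)) = 5.821 + j3.941 V
  V3 = 190·(cos(42.5°) + j·sin(42.5°)) = 140.1 + j128.4 V
  V4 = 113·(cos(142.0°) + j·sin(142.0°)) = -89.05 + j69.57 V
Step 2 — Sum components: V_total = 56.86 + j251 V.
Step 3 — Convert to polar: |V_total| = 257.3 V, ∠V_total = 77.2°.

V_total = 257.3∠77.2° V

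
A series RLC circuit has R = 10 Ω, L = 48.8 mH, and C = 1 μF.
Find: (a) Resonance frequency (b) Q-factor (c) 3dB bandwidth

Step 1 — Resonance: ω₀ = 1/√(LC) = 1/√(0.0488·1e-06) = 4527 rad/s.
Step 2 — f₀ = ω₀/(2π) = 720.5 Hz.
Step 3 — Series Q: Q = ω₀L/R = 4527·0.0488/10 = 22.09.
Step 4 — Bandwidth: Δω = ω₀/Q = 204.9 rad/s; BW = Δω/(2π) = 32.61 Hz.

(a) f₀ = 720.5 Hz  (b) Q = 22.09  (c) BW = 32.61 Hz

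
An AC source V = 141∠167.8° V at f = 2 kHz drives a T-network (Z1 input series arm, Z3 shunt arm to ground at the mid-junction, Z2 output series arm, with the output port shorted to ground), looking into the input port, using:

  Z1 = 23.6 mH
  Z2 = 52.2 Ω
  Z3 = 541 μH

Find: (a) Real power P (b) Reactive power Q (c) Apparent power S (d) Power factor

Step 1 — Angular frequency: ω = 2π·f = 2π·2000 = 1.257e+04 rad/s.
Step 2 — Component impedances:
  Z1: Z = jωL = j·1.257e+04·0.0236 = 0 + j296.6 Ω
  Z2: Z = R = 52.2 Ω
  Z3: Z = jωL = j·1.257e+04·0.000541 = 0 + j6.798 Ω
Step 3 — With the output port shorted to ground, the output series arm Z2 runs from the junction to ground; the shunt arm Z3 also runs from the junction to ground. They appear in parallel: Z3 || Z2 = 0.8706 + j6.685 Ω.
Step 4 — Series with input arm Z1: Z_in = Z1 + (Z3 || Z2) = 0.8706 + j303.3 Ω = 303.3∠89.8° Ω.
Step 5 — Source phasor: V = 141∠167.8° V = -137.8 + j29.8 V.
Step 6 — Current: I = V / Z = 0.09695 + j0.4547 A = 0.465∠78.0° A.
Step 7 — Complex power: S = V·I* = 0.1882 + j65.56 VA.
Step 8 — Real power: P = Re(S) = 0.1882 W.
Step 9 — Reactive power: Q = Im(S) = 65.56 VAR.
Step 10 — Apparent power: |S| = 65.56 VA.
Step 11 — Power factor: PF = P/|S| = 0.002871 (lagging).

(a) P = 0.1882 W  (b) Q = 65.56 VAR  (c) S = 65.56 VA  (d) PF = 0.002871 (lagging)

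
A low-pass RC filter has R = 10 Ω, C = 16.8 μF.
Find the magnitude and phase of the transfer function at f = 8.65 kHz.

Step 1 — Angular frequency: ω = 2π·8650 = 5.435e+04 rad/s.
Step 2 — Transfer function: H(jω) = 1/(1 + jωRC).
Step 3 — Denominator: 1 + jωRC = 1 + j·5.435e+04·10·1.68e-05 = 1 + j9.131.
Step 4 — H = 0.01185 - j0.1082.
Step 5 — Magnitude: |H| = 0.1089 (-19.3 dB); phase: φ = -83.7°.

|H| = 0.1089 (-19.3 dB), φ = -83.7°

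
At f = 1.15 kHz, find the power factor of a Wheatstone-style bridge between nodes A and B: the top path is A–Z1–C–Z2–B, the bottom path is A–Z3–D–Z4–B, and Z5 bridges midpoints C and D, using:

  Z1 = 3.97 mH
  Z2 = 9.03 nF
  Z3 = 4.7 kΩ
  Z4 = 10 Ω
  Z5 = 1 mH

Step 1 — Angular frequency: ω = 2π·f = 2π·1150 = 7226 rad/s.
Step 2 — Component impedances:
  Z1: Z = jωL = j·7226·0.00397 = 0 + j28.69 Ω
  Z2: Z = 1/(jωC) = -j/(ω·C) = 0 - j1.533e+04 Ω
  Z3: Z = R = 4700 Ω
  Z4: Z = R = 10 Ω
  Z5: Z = jωL = j·7226·0.001 = 0 + j7.226 Ω
Step 3 — Bridge requires nodal analysis (the Z5 bridge couples midpoints C and D, so the two paths cannot be reduced to a simple series/parallel combination). Setting node B to ground and injecting 1 A at node A, the 3-node admittance system at A, C, D solves to V_A = Z_AB = 10.28 + j35.91 Ω = 37.35∠74.0° Ω.
Step 4 — Power factor: PF = cos(φ) = Re(Z)/|Z| = 10.284/37.35 = 0.2753.
Step 5 — Type: Im(Z) = 35.91 ⇒ lagging (phase φ = 74.0°).

PF = 0.2753 (lagging, φ = 74.0°)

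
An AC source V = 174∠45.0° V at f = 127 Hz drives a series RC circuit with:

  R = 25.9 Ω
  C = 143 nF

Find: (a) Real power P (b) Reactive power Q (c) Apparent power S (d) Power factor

Step 1 — Angular frequency: ω = 2π·f = 2π·127 = 798 rad/s.
Step 2 — Component impedances:
  R: Z = R = 25.9 Ω
  C: Z = 1/(jωC) = -j/(ω·C) = 0 - j8764 Ω
Step 3 — Series combination: Z_total = R + C = 25.9 - j8764 Ω = 8764∠-89.8° Ω.
Step 4 — Source phasor: V = 174∠45.0° V = 123 + j123 V.
Step 5 — Current: I = V / Z = -0.014 + j0.01408 A = 0.01985∠134.8° A.
Step 6 — Complex power: S = V·I* = 0.01021 - j3.455 VA.
Step 7 — Real power: P = Re(S) = 0.01021 W.
Step 8 — Reactive power: Q = Im(S) = -3.455 VAR.
Step 9 — Apparent power: |S| = 3.455 VA.
Step 10 — Power factor: PF = P/|S| = 0.002955 (leading).

(a) P = 0.01021 W  (b) Q = -3.455 VAR  (c) S = 3.455 VA  (d) PF = 0.002955 (leading)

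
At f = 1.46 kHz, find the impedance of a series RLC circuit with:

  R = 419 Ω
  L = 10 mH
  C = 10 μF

Step 1 — Angular frequency: ω = 2π·f = 2π·1460 = 9173 rad/s.
Step 2 — Component impedances:
  R: Z = R = 419 Ω
  L: Z = jωL = j·9173·0.01 = 0 + j91.73 Ω
  C: Z = 1/(jωC) = -j/(ω·C) = 0 - j10.9 Ω
Step 3 — Series combination: Z_total = R + L + C = 419 + j80.83 Ω = 426.7∠10.9° Ω.

Z = 419 + j80.83 Ω = 426.7∠10.9° Ω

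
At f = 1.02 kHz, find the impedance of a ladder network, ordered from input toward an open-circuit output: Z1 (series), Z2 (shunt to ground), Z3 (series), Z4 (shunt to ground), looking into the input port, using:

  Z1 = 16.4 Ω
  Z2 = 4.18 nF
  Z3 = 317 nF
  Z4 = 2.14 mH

Step 1 — Angular frequency: ω = 2π·f = 2π·1020 = 6409 rad/s.
Step 2 — Component impedances:
  Z1: Z = R = 16.4 Ω
  Z2: Z = 1/(jωC) = -j/(ω·C) = 0 - j3.733e+04 Ω
  Z3: Z = 1/(jωC) = -j/(ω·C) = 0 - j492.2 Ω
  Z4: Z = jωL = j·6409·0.00214 = 0 + j13.71 Ω
Step 3 — Ladder network (open output): work backward from the far end, alternating series and parallel combinations. Z_in = 16.4 - j472.5 Ω = 472.7∠-88.0° Ω.

Z = 16.4 - j472.5 Ω = 472.7∠-88.0° Ω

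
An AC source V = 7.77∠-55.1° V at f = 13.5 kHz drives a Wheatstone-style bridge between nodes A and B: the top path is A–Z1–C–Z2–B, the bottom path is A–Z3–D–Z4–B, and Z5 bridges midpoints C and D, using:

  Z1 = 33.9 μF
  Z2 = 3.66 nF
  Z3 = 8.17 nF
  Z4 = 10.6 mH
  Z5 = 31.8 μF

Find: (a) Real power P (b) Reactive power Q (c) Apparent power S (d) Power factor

Step 1 — Angular frequency: ω = 2π·f = 2π·1.35e+04 = 8.482e+04 rad/s.
Step 2 — Component impedances:
  Z1: Z = 1/(jωC) = -j/(ω·C) = 0 - j0.3478 Ω
  Z2: Z = 1/(jωC) = -j/(ω·C) = 0 - j3221 Ω
  Z3: Z = 1/(jωC) = -j/(ω·C) = 0 - j1443 Ω
  Z4: Z = jωL = j·8.482e+04·0.0106 = 0 + j899.1 Ω
  Z5: Z = 1/(jωC) = -j/(ω·C) = 0 - j0.3707 Ω
Step 3 — Bridge requires nodal analysis (the Z5 bridge couples midpoints C and D, so the two paths cannot be reduced to a simple series/parallel combination). Setting node B to ground and injecting 1 A at node A, the 3-node admittance system at A, C, D solves to V_A = Z_AB = 0 + j1246 Ω = 1246∠90.0° Ω.
Step 4 — Source phasor: V = 7.77∠-55.1° V = 4.446 - j6.373 V.
Step 5 — Current: I = V / Z = -0.005114 - j0.003567 A = 0.006235∠-145.1° A.
Step 6 — Complex power: S = V·I* = 0 + j0.04844 VA.
Step 7 — Real power: P = Re(S) = 0 W.
Step 8 — Reactive power: Q = Im(S) = 0.04844 VAR.
Step 9 — Apparent power: |S| = 0.04844 VA.
Step 10 — Power factor: PF = P/|S| = 0 (lagging).

(a) P = 0 W  (b) Q = 0.04844 VAR  (c) S = 0.04844 VA  (d) PF = 0 (lagging)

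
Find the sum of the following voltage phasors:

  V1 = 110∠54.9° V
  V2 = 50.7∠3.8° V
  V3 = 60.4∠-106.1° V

Step 1 — Convert each phasor to rectangular form:
  V1 = 110·(cos(54.9°) + j·sin(54.9°)) = 63.25 + j90 V
  V2 = 50.7·(cos(3.8°) + j·sin(3.8°)) = 50.59 + j3.36 V
  V3 = 60.4·(cos(-106.1°) + j·sin(-106.1°)) = -16.75 - j58.03 V
Step 2 — Sum components: V_total = 97.09 + j35.33 V.
Step 3 — Convert to polar: |V_total| = 103.3 V, ∠V_total = 20.0°.

V_total = 103.3∠20.0° V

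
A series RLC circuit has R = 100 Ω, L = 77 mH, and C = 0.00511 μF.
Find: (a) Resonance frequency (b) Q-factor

Step 1 — Resonance condition Im(Z)=0 gives ω₀ = 1/√(LC).
Step 2 — ω₀ = 1/√(0.077·5.11e-09) = 5.041e+04 rad/s.
Step 3 — f₀ = ω₀/(2π) = 8024 Hz.
Step 4 — Series Q: Q = ω₀L/R = 5.041e+04·0.077/100 = 38.82.

(a) f₀ = 8024 Hz  (b) Q = 38.82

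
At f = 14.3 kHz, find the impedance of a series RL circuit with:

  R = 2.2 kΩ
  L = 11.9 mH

Step 1 — Angular frequency: ω = 2π·f = 2π·1.43e+04 = 8.985e+04 rad/s.
Step 2 — Component impedances:
  R: Z = R = 2200 Ω
  L: Z = jωL = j·8.985e+04·0.0119 = 0 + j1069 Ω
Step 3 — Series combination: Z_total = R + L = 2200 + j1069 Ω = 2446∠25.9° Ω.

Z = 2200 + j1069 Ω = 2446∠25.9° Ω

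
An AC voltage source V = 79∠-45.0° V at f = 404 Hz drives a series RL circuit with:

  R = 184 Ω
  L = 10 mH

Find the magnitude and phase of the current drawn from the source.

Step 1 — Angular frequency: ω = 2π·f = 2π·404 = 2538 rad/s.
Step 2 — Component impedances:
  R: Z = R = 184 Ω
  L: Z = jωL = j·2538·0.01 = 0 + j25.38 Ω
Step 3 — Series combination: Z_total = R + L = 184 + j25.38 Ω = 185.7∠7.9° Ω.
Step 4 — Source phasor: V = 79∠-45.0° V = 55.86 - j55.86 V.
Step 5 — Ohm's law: I = V / Z_total = (55.86 - j55.86) / (184 + j25.38) = 0.2568 - j0.339 A.
Step 6 — Convert to polar: |I| = 0.4253 A, ∠I = -52.9°.

I = 0.4253∠-52.9° A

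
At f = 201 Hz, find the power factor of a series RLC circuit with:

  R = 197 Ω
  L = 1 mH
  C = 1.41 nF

Step 1 — Angular frequency: ω = 2π·f = 2π·201 = 1263 rad/s.
Step 2 — Component impedances:
  R: Z = R = 197 Ω
  L: Z = jωL = j·1263·0.001 = 0 + j1.263 Ω
  C: Z = 1/(jωC) = -j/(ω·C) = 0 - j5.616e+05 Ω
Step 3 — Series combination: Z_total = R + L + C = 197 - j5.616e+05 Ω = 5.616e+05∠-90.0° Ω.
Step 4 — Power factor: PF = cos(φ) = Re(Z)/|Z| = 197/5.616e+05 = 0.0003508.
Step 5 — Type: Im(Z) = -5.616e+05 ⇒ leading (phase φ = -90.0°).

PF = 0.0003508 (leading, φ = -90.0°)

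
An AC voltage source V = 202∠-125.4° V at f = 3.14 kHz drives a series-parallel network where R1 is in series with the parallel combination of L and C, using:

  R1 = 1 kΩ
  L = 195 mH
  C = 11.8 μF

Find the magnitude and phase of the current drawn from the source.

Step 1 — Angular frequency: ω = 2π·f = 2π·3140 = 1.973e+04 rad/s.
Step 2 — Component impedances:
  R1: Z = R = 1000 Ω
  L: Z = jωL = j·1.973e+04·0.195 = 0 + j3847 Ω
  C: Z = 1/(jωC) = -j/(ω·C) = 0 - j4.295 Ω
Step 3 — Parallel branch: L || C = 1/(1/L + 1/C) = 0 - j4.3 Ω.
Step 4 — Series with R1: Z_total = R1 + (L || C) = 1000 - j4.3 Ω = 1000∠-0.2° Ω.
Step 5 — Source phasor: V = 202∠-125.4° V = -117 - j164.7 V.
Step 6 — Ohm's law: I = V / Z_total = (-117 - j164.7) / (1000 - j4.3) = -0.1163 - j0.1652 A.
Step 7 — Convert to polar: |I| = 0.202 A, ∠I = -125.2°.

I = 0.202∠-125.2° A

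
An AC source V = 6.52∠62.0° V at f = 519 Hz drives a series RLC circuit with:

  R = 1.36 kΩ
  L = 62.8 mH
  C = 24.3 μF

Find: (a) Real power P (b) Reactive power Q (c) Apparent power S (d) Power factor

Step 1 — Angular frequency: ω = 2π·f = 2π·519 = 3261 rad/s.
Step 2 — Component impedances:
  R: Z = R = 1360 Ω
  L: Z = jωL = j·3261·0.0628 = 0 + j204.8 Ω
  C: Z = 1/(jωC) = -j/(ω·C) = 0 - j12.62 Ω
Step 3 — Series combination: Z_total = R + L + C = 1360 + j192.2 Ω = 1374∠8.0° Ω.
Step 4 — Source phasor: V = 6.52∠62.0° V = 3.061 + j5.757 V.
Step 5 — Current: I = V / Z = 0.002793 + j0.003838 A = 0.004747∠54.0° A.
Step 6 — Complex power: S = V·I* = 0.03065 + j0.00433 VA.
Step 7 — Real power: P = Re(S) = 0.03065 W.
Step 8 — Reactive power: Q = Im(S) = 0.00433 VAR.
Step 9 — Apparent power: |S| = 0.03095 VA.
Step 10 — Power factor: PF = P/|S| = 0.9902 (lagging).

(a) P = 0.03065 W  (b) Q = 0.00433 VAR  (c) S = 0.03095 VA  (d) PF = 0.9902 (lagging)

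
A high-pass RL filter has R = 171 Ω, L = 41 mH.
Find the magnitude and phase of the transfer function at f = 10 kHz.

Step 1 — Angular frequency: ω = 2π·1e+04 = 6.283e+04 rad/s.
Step 2 — Transfer function: H(jω) = jωL/(R + jωL).
Step 3 — Numerator jωL = j·2576; denominator R + jωL = 171 + j2576.
Step 4 — H = 0.9956 + j0.06609.
Step 5 — Magnitude: |H| = 0.9978 (-0.0 dB); phase: φ = 3.8°.

|H| = 0.9978 (-0.0 dB), φ = 3.8°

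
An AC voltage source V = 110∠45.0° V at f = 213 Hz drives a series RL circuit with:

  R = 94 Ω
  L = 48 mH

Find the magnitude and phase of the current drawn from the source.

Step 1 — Angular frequency: ω = 2π·f = 2π·213 = 1338 rad/s.
Step 2 — Component impedances:
  R: Z = R = 94 Ω
  L: Z = jωL = j·1338·0.048 = 0 + j64.24 Ω
Step 3 — Series combination: Z_total = R + L = 94 + j64.24 Ω = 113.9∠34.3° Ω.
Step 4 — Source phasor: V = 110∠45.0° V = 77.78 + j77.78 V.
Step 5 — Ohm's law: I = V / Z_total = (77.78 + j77.78) / (94 + j64.24) = 0.9495 + j0.1786 A.
Step 6 — Convert to polar: |I| = 0.9662 A, ∠I = 10.7°.

I = 0.9662∠10.7° A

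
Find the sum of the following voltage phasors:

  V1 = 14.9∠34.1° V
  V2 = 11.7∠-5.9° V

Step 1 — Convert each phasor to rectangular form:
  V1 = 14.9·(cos(34.1°) + j·sin(34.1°)) = 12.34 + j8.354 V
  V2 = 11.7·(cos(-5.9°) + j·sin(-5.9°)) = 11.64 - j1.203 V
Step 2 — Sum components: V_total = 23.98 + j7.151 V.
Step 3 — Convert to polar: |V_total| = 25.02 V, ∠V_total = 16.6°.

V_total = 25.02∠16.6° V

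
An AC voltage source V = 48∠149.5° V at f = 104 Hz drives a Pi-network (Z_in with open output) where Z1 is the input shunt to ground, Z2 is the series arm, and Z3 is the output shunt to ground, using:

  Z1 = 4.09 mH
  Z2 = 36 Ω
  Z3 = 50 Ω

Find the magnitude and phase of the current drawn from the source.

Step 1 — Angular frequency: ω = 2π·f = 2π·104 = 653.5 rad/s.
Step 2 — Component impedances:
  Z1: Z = jωL = j·653.5·0.00409 = 0 + j2.673 Ω
  Z2: Z = R = 36 Ω
  Z3: Z = R = 50 Ω
Step 3 — With open output, the series arm Z2 and the output shunt Z3 appear in series to ground: Z2 + Z3 = 86 Ω.
Step 4 — Parallel with input shunt Z1: Z_in = Z1 || (Z2 + Z3) = 0.08298 + j2.67 Ω = 2.671∠88.2° Ω.
Step 5 — Source phasor: V = 48∠149.5° V = -41.36 + j24.36 V.
Step 6 — Ohm's law: I = V / Z_total = (-41.36 + j24.36) / (0.08298 + j2.67) = 8.634 + j15.76 A.
Step 7 — Convert to polar: |I| = 17.97 A, ∠I = 61.3°.

I = 17.97∠61.3° A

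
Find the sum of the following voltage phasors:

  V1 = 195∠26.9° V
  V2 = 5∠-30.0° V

Step 1 — Convert each phasor to rectangular form:
  V1 = 195·(cos(26.9°) + j·sin(26.9°)) = 173.9 + j88.22 V
  V2 = 5·(cos(-30.0°) + j·sin(-30.0°)) = 4.33 - j2.5 V
Step 2 — Sum components: V_total = 178.2 + j85.72 V.
Step 3 — Convert to polar: |V_total| = 197.8 V, ∠V_total = 25.7°.

V_total = 197.8∠25.7° V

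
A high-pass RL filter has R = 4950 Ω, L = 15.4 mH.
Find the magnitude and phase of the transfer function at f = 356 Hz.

Step 1 — Angular frequency: ω = 2π·356 = 2237 rad/s.
Step 2 — Transfer function: H(jω) = jωL/(R + jωL).
Step 3 — Numerator jωL = j·34.45; denominator R + jωL = 4950 + j34.45.
Step 4 — H = 4.843e-05 + j0.006959.
Step 5 — Magnitude: |H| = 0.006959 (-43.1 dB); phase: φ = 89.6°.

|H| = 0.006959 (-43.1 dB), φ = 89.6°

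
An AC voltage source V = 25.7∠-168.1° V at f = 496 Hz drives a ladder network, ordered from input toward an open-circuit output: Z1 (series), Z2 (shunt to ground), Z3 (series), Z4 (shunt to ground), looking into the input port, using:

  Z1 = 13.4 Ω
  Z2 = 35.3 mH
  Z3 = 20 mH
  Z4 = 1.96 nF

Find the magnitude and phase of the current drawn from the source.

Step 1 — Angular frequency: ω = 2π·f = 2π·496 = 3116 rad/s.
Step 2 — Component impedances:
  Z1: Z = R = 13.4 Ω
  Z2: Z = jωL = j·3116·0.0353 = 0 + j110 Ω
  Z3: Z = jωL = j·3116·0.02 = 0 + j62.33 Ω
  Z4: Z = 1/(jωC) = -j/(ω·C) = 0 - j1.637e+05 Ω
Step 3 — Ladder network (open output): work backward from the far end, alternating series and parallel combinations. Z_in = 13.4 + j110.1 Ω = 110.9∠83.1° Ω.
Step 4 — Source phasor: V = 25.7∠-168.1° V = -25.15 - j5.299 V.
Step 5 — Ohm's law: I = V / Z_total = (-25.15 - j5.299) / (13.4 + j110.1) = -0.07484 + j0.2193 A.
Step 6 — Convert to polar: |I| = 0.2317 A, ∠I = 108.8°.

I = 0.2317∠108.8° A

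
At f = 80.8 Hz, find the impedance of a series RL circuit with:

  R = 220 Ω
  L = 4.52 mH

Step 1 — Angular frequency: ω = 2π·f = 2π·80.8 = 507.7 rad/s.
Step 2 — Component impedances:
  R: Z = R = 220 Ω
  L: Z = jωL = j·507.7·0.00452 = 0 + j2.295 Ω
Step 3 — Series combination: Z_total = R + L = 220 + j2.295 Ω = 220∠0.6° Ω.

Z = 220 + j2.295 Ω = 220∠0.6° Ω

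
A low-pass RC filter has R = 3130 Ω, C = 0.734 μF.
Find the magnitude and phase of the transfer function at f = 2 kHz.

Step 1 — Angular frequency: ω = 2π·2000 = 1.257e+04 rad/s.
Step 2 — Transfer function: H(jω) = 1/(1 + jωRC).
Step 3 — Denominator: 1 + jωRC = 1 + j·1.257e+04·3130·7.34e-07 = 1 + j28.87.
Step 4 — H = 0.001198 - j0.0346.
Step 5 — Magnitude: |H| = 0.03462 (-29.2 dB); phase: φ = -88.0°.

|H| = 0.03462 (-29.2 dB), φ = -88.0°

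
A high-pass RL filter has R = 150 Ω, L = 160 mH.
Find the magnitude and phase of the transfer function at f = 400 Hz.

Step 1 — Angular frequency: ω = 2π·400 = 2513 rad/s.
Step 2 — Transfer function: H(jω) = jωL/(R + jωL).
Step 3 — Numerator jωL = j·402.1; denominator R + jωL = 150 + j402.1.
Step 4 — H = 0.8779 + j0.3275.
Step 5 — Magnitude: |H| = 0.9369 (-0.6 dB); phase: φ = 20.5°.

|H| = 0.9369 (-0.6 dB), φ = 20.5°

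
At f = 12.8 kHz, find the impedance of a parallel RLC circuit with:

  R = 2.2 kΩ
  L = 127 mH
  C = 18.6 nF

Step 1 — Angular frequency: ω = 2π·f = 2π·1.28e+04 = 8.042e+04 rad/s.
Step 2 — Component impedances:
  R: Z = R = 2200 Ω
  L: Z = jωL = j·8.042e+04·0.127 = 0 + j1.021e+04 Ω
  C: Z = 1/(jωC) = -j/(ω·C) = 0 - j668.5 Ω
Step 3 — Parallel combination: 1/Z_total = 1/R + 1/L + 1/C; Z_total = 210.3 - j646.9 Ω = 680.3∠-72.0° Ω.

Z = 210.3 - j646.9 Ω = 680.3∠-72.0° Ω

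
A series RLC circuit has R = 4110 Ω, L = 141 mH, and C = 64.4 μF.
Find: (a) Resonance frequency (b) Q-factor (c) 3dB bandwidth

Step 1 — Resonance: ω₀ = 1/√(LC) = 1/√(0.141·6.44e-05) = 331.9 rad/s.
Step 2 — f₀ = ω₀/(2π) = 52.82 Hz.
Step 3 — Series Q: Q = ω₀L/R = 331.9·0.141/4110 = 0.01138.
Step 4 — Bandwidth: Δω = ω₀/Q = 2.915e+04 rad/s; BW = Δω/(2π) = 4639 Hz.

(a) f₀ = 52.82 Hz  (b) Q = 0.01138  (c) BW = 4639 Hz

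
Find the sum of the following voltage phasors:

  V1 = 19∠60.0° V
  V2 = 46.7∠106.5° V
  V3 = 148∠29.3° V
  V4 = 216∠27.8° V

Step 1 — Convert each phasor to rectangular form:
  V1 = 19·(cos(60.0°) + j·sin(60.0°)) = 9.5 + j16.45 V
  V2 = 46.7·(cos(106.5°) + j·sin(106.5°)) = -13.26 + j44.78 V
  V3 = 148·(cos(29.3°) + j·sin(29.3°)) = 129.1 + j72.43 V
  V4 = 216·(cos(27.8°) + j·sin(27.8°)) = 191.1 + j100.7 V
Step 2 — Sum components: V_total = 316.4 + j234.4 V.
Step 3 — Convert to polar: |V_total| = 393.7 V, ∠V_total = 36.5°.

V_total = 393.7∠36.5° V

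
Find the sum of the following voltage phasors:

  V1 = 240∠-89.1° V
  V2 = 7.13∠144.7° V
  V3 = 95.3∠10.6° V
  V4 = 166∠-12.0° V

Step 1 — Convert each phasor to rectangular form:
  V1 = 240·(cos(-89.1°) + j·sin(-89.1°)) = 3.77 - j240 V
  V2 = 7.13·(cos(144.7°) + j·sin(144.7°)) = -5.819 + j4.12 V
  V3 = 95.3·(cos(10.6°) + j·sin(10.6°)) = 93.67 + j17.53 V
  V4 = 166·(cos(-12.0°) + j·sin(-12.0°)) = 162.4 - j34.51 V
Step 2 — Sum components: V_total = 254 - j252.8 V.
Step 3 — Convert to polar: |V_total| = 358.4 V, ∠V_total = -44.9°.

V_total = 358.4∠-44.9° V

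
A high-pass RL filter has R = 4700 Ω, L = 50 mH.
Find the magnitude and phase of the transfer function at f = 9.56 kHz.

Step 1 — Angular frequency: ω = 2π·9560 = 6.007e+04 rad/s.
Step 2 — Transfer function: H(jω) = jωL/(R + jωL).
Step 3 — Numerator jωL = j·3003; denominator R + jωL = 4700 + j3003.
Step 4 — H = 0.2899 + j0.4537.
Step 5 — Magnitude: |H| = 0.5385 (-5.4 dB); phase: φ = 57.4°.

|H| = 0.5385 (-5.4 dB), φ = 57.4°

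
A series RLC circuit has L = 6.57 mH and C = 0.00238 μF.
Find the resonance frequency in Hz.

Step 1 — Resonance condition Im(Z)=0 gives ω₀ = 1/√(LC).
Step 2 — ω₀ = 1/√(0.00657·2.38e-09) = 2.529e+05 rad/s.
Step 3 — f₀ = ω₀/(2π) = 4.025e+04 Hz.

f₀ = 4.025e+04 Hz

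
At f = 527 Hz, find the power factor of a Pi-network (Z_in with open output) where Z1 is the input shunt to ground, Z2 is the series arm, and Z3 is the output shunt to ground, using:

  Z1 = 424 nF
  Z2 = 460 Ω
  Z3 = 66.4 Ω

Step 1 — Angular frequency: ω = 2π·f = 2π·527 = 3311 rad/s.
Step 2 — Component impedances:
  Z1: Z = 1/(jωC) = -j/(ω·C) = 0 - j712.3 Ω
  Z2: Z = R = 460 Ω
  Z3: Z = R = 66.4 Ω
Step 3 — With open output, the series arm Z2 and the output shunt Z3 appear in series to ground: Z2 + Z3 = 526.4 Ω.
Step 4 — Parallel with input shunt Z1: Z_in = Z1 || (Z2 + Z3) = 340.4 - j251.6 Ω = 423.3∠-36.5° Ω.
Step 5 — Power factor: PF = cos(φ) = Re(Z)/|Z| = 340.4/423.3 = 0.8042.
Step 6 — Type: Im(Z) = -251.6 ⇒ leading (phase φ = -36.5°).

PF = 0.8042 (leading, φ = -36.5°)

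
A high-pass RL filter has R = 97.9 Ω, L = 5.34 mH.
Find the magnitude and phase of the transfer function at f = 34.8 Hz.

Step 1 — Angular frequency: ω = 2π·34.8 = 218.7 rad/s.
Step 2 — Transfer function: H(jω) = jωL/(R + jωL).
Step 3 — Numerator jωL = j·1.168; denominator R + jωL = 97.9 + j1.168.
Step 4 — H = 0.0001422 + j0.01192.
Step 5 — Magnitude: |H| = 0.01193 (-38.5 dB); phase: φ = 89.3°.

|H| = 0.01193 (-38.5 dB), φ = 89.3°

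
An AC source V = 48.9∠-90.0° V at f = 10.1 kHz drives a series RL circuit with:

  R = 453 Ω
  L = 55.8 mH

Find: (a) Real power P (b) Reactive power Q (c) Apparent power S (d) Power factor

Step 1 — Angular frequency: ω = 2π·f = 2π·1.01e+04 = 6.346e+04 rad/s.
Step 2 — Component impedances:
  R: Z = R = 453 Ω
  L: Z = jωL = j·6.346e+04·0.0558 = 0 + j3541 Ω
Step 3 — Series combination: Z_total = R + L = 453 + j3541 Ω = 3570∠82.7° Ω.
Step 4 — Source phasor: V = 48.9∠-90.0° V = 0 - j48.9 V.
Step 5 — Current: I = V / Z = -0.01359 - j0.001738 A = 0.0137∠-172.7° A.
Step 6 — Complex power: S = V·I* = 0.085 + j0.6644 VA.
Step 7 — Real power: P = Re(S) = 0.085 W.
Step 8 — Reactive power: Q = Im(S) = 0.6644 VAR.
Step 9 — Apparent power: |S| = 0.6698 VA.
Step 10 — Power factor: PF = P/|S| = 0.1269 (lagging).

(a) P = 0.085 W  (b) Q = 0.6644 VAR  (c) S = 0.6698 VA  (d) PF = 0.1269 (lagging)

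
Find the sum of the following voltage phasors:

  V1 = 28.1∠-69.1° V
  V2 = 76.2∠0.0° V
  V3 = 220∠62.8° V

Step 1 — Convert each phasor to rectangular form:
  V1 = 28.1·(cos(-69.1°) + j·sin(-69.1°)) = 10.02 - j26.25 V
  V2 = 76.2·(cos(0.0°) + j·sin(0.0°)) = 76.2 V
  V3 = 220·(cos(62.8°) + j·sin(62.8°)) = 100.6 + j195.7 V
Step 2 — Sum components: V_total = 186.8 + j169.4 V.
Step 3 — Convert to polar: |V_total| = 252.2 V, ∠V_total = 42.2°.

V_total = 252.2∠42.2° V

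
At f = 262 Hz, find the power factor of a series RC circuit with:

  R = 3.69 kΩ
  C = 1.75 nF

Step 1 — Angular frequency: ω = 2π·f = 2π·262 = 1646 rad/s.
Step 2 — Component impedances:
  R: Z = R = 3690 Ω
  C: Z = 1/(jωC) = -j/(ω·C) = 0 - j3.471e+05 Ω
Step 3 — Series combination: Z_total = R + C = 3690 - j3.471e+05 Ω = 3.471e+05∠-89.4° Ω.
Step 4 — Power factor: PF = cos(φ) = Re(Z)/|Z| = 3690/3.471e+05 = 0.01063.
Step 5 — Type: Im(Z) = -3.471e+05 ⇒ leading (phase φ = -89.4°).

PF = 0.01063 (leading, φ = -89.4°)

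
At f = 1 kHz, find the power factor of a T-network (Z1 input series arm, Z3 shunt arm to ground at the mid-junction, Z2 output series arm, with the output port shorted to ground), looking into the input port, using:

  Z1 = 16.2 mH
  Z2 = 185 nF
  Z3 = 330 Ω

Step 1 — Angular frequency: ω = 2π·f = 2π·1000 = 6283 rad/s.
Step 2 — Component impedances:
  Z1: Z = jωL = j·6283·0.0162 = 0 + j101.8 Ω
  Z2: Z = 1/(jωC) = -j/(ω·C) = 0 - j860.3 Ω
  Z3: Z = R = 330 Ω
Step 3 — With the output port shorted to ground, the output series arm Z2 runs from the junction to ground; the shunt arm Z3 also runs from the junction to ground. They appear in parallel: Z3 || Z2 = 287.7 - j110.3 Ω.
Step 4 — Series with input arm Z1: Z_in = Z1 + (Z3 || Z2) = 287.7 - j8.56 Ω = 287.8∠-1.7° Ω.
Step 5 — Power factor: PF = cos(φ) = Re(Z)/|Z| = 287.672/287.799 = 0.9996.
Step 6 — Type: Im(Z) = -8.56 ⇒ leading (phase φ = -1.7°).

PF = 0.9996 (leading, φ = -1.7°)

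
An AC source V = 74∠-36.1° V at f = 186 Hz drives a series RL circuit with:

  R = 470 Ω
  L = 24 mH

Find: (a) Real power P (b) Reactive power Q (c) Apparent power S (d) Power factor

Step 1 — Angular frequency: ω = 2π·f = 2π·186 = 1169 rad/s.
Step 2 — Component impedances:
  R: Z = R = 470 Ω
  L: Z = jωL = j·1169·0.024 = 0 + j28.05 Ω
Step 3 — Series combination: Z_total = R + L = 470 + j28.05 Ω = 470.8∠3.4° Ω.
Step 4 — Source phasor: V = 74∠-36.1° V = 59.79 - j43.6 V.
Step 5 — Current: I = V / Z = 0.1212 - j0.1 A = 0.1572∠-39.5° A.
Step 6 — Complex power: S = V·I* = 11.61 + j0.6928 VA.
Step 7 — Real power: P = Re(S) = 11.61 W.
Step 8 — Reactive power: Q = Im(S) = 0.6928 VAR.
Step 9 — Apparent power: |S| = 11.63 VA.
Step 10 — Power factor: PF = P/|S| = 0.9982 (lagging).

(a) P = 11.61 W  (b) Q = 0.6928 VAR  (c) S = 11.63 VA  (d) PF = 0.9982 (lagging)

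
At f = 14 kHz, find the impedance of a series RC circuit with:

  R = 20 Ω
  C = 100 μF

Step 1 — Angular frequency: ω = 2π·f = 2π·1.4e+04 = 8.796e+04 rad/s.
Step 2 — Component impedances:
  R: Z = R = 20 Ω
  C: Z = 1/(jωC) = -j/(ω·C) = 0 - j0.1137 Ω
Step 3 — Series combination: Z_total = R + C = 20 - j0.1137 Ω = 20∠-0.3° Ω.

Z = 20 - j0.1137 Ω = 20∠-0.3° Ω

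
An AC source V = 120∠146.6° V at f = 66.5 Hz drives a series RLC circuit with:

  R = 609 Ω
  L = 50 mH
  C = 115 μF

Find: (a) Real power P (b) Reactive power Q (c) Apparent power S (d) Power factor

Step 1 — Angular frequency: ω = 2π·f = 2π·66.5 = 417.8 rad/s.
Step 2 — Component impedances:
  R: Z = R = 609 Ω
  L: Z = jωL = j·417.8·0.05 = 0 + j20.89 Ω
  C: Z = 1/(jωC) = -j/(ω·C) = 0 - j20.81 Ω
Step 3 — Series combination: Z_total = R + L + C = 609 + j0.08022 Ω = 609∠0.0° Ω.
Step 4 — Source phasor: V = 120∠146.6° V = -100.2 + j66.06 V.
Step 5 — Current: I = V / Z = -0.1645 + j0.1085 A = 0.197∠146.6° A.
Step 6 — Complex power: S = V·I* = 23.65 + j0.003115 VA.
Step 7 — Real power: P = Re(S) = 23.65 W.
Step 8 — Reactive power: Q = Im(S) = 0.003115 VAR.
Step 9 — Apparent power: |S| = 23.65 VA.
Step 10 — Power factor: PF = P/|S| = 1 (lagging).

(a) P = 23.65 W  (b) Q = 0.003115 VAR  (c) S = 23.65 VA  (d) PF = 1 (lagging)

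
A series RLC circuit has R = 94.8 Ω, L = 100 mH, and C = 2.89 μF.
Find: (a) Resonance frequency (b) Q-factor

Step 1 — Resonance condition Im(Z)=0 gives ω₀ = 1/√(LC).
Step 2 — ω₀ = 1/√(0.1·2.89e-06) = 1860 rad/s.
Step 3 — f₀ = ω₀/(2π) = 296.1 Hz.
Step 4 — Series Q: Q = ω₀L/R = 1860·0.1/94.8 = 1.962.

(a) f₀ = 296.1 Hz  (b) Q = 1.962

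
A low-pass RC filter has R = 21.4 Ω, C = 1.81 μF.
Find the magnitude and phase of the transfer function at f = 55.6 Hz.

Step 1 — Angular frequency: ω = 2π·55.6 = 349.3 rad/s.
Step 2 — Transfer function: H(jω) = 1/(1 + jωRC).
Step 3 — Denominator: 1 + jωRC = 1 + j·349.3·21.4·1.81e-06 = 1 + j0.01353.
Step 4 — H = 0.9998 - j0.01353.
Step 5 — Magnitude: |H| = 0.9999 (-0.0 dB); phase: φ = -0.8°.

|H| = 0.9999 (-0.0 dB), φ = -0.8°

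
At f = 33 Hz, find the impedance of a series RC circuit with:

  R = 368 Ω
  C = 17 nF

Step 1 — Angular frequency: ω = 2π·f = 2π·33 = 207.3 rad/s.
Step 2 — Component impedances:
  R: Z = R = 368 Ω
  C: Z = 1/(jωC) = -j/(ω·C) = 0 - j2.837e+05 Ω
Step 3 — Series combination: Z_total = R + C = 368 - j2.837e+05 Ω = 2.837e+05∠-89.9° Ω.

Z = 368 - j2.837e+05 Ω = 2.837e+05∠-89.9° Ω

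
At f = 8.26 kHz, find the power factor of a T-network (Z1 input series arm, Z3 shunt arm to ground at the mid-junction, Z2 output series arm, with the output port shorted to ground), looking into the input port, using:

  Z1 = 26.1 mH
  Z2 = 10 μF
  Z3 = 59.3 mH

Step 1 — Angular frequency: ω = 2π·f = 2π·8260 = 5.19e+04 rad/s.
Step 2 — Component impedances:
  Z1: Z = jωL = j·5.19e+04·0.0261 = 0 + j1355 Ω
  Z2: Z = 1/(jωC) = -j/(ω·C) = 0 - j1.927 Ω
  Z3: Z = jωL = j·5.19e+04·0.0593 = 0 + j3078 Ω
Step 3 — With the output port shorted to ground, the output series arm Z2 runs from the junction to ground; the shunt arm Z3 also runs from the junction to ground. They appear in parallel: Z3 || Z2 = 0 - j1.928 Ω.
Step 4 — Series with input arm Z1: Z_in = Z1 + (Z3 || Z2) = 0 + j1353 Ω = 1353∠90.0° Ω.
Step 5 — Power factor: PF = cos(φ) = Re(Z)/|Z| = 0/1353 = 0.
Step 6 — Type: Im(Z) = 1353 ⇒ lagging (phase φ = 90.0°).

PF = 0 (lagging, φ = 90.0°)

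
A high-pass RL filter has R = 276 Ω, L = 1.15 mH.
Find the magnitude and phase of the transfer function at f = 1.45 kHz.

Step 1 — Angular frequency: ω = 2π·1450 = 9111 rad/s.
Step 2 — Transfer function: H(jω) = jωL/(R + jωL).
Step 3 — Numerator jωL = j·10.48; denominator R + jωL = 276 + j10.48.
Step 4 — H = 0.001439 + j0.03791.
Step 5 — Magnitude: |H| = 0.03793 (-28.4 dB); phase: φ = 87.8°.

|H| = 0.03793 (-28.4 dB), φ = 87.8°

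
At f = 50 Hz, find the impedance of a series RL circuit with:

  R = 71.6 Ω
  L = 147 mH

Step 1 — Angular frequency: ω = 2π·f = 2π·50 = 314.2 rad/s.
Step 2 — Component impedances:
  R: Z = R = 71.6 Ω
  L: Z = jωL = j·314.2·0.147 = 0 + j46.18 Ω
Step 3 — Series combination: Z_total = R + L = 71.6 + j46.18 Ω = 85.2∠32.8° Ω.

Z = 71.6 + j46.18 Ω = 85.2∠32.8° Ω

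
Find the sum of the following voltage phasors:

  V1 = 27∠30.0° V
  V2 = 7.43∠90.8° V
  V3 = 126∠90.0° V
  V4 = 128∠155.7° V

Step 1 — Convert each phasor to rectangular form:
  V1 = 27·(cos(30.0°) + j·sin(30.0°)) = 23.38 + j13.5 V
  V2 = 7.43·(cos(90.8°) + j·sin(90.8°)) = -0.1037 + j7.429 V
  V3 = 126·(cos(90.0°) + j·sin(90.0°)) = 0 + j126 V
  V4 = 128·(cos(155.7°) + j·sin(155.7°)) = -116.7 + j52.67 V
Step 2 — Sum components: V_total = -93.38 + j199.6 V.
Step 3 — Convert to polar: |V_total| = 220.4 V, ∠V_total = 115.1°.

V_total = 220.4∠115.1° V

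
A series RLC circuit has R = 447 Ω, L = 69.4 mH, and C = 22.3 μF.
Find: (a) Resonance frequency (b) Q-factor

Step 1 — Resonance condition Im(Z)=0 gives ω₀ = 1/√(LC).
Step 2 — ω₀ = 1/√(0.0694·2.23e-05) = 803.8 rad/s.
Step 3 — f₀ = ω₀/(2π) = 127.9 Hz.
Step 4 — Series Q: Q = ω₀L/R = 803.8·0.0694/447 = 0.1248.

(a) f₀ = 127.9 Hz  (b) Q = 0.1248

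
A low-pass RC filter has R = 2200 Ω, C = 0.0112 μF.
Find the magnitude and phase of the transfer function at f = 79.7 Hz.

Step 1 — Angular frequency: ω = 2π·79.7 = 500.8 rad/s.
Step 2 — Transfer function: H(jω) = 1/(1 + jωRC).
Step 3 — Denominator: 1 + jωRC = 1 + j·500.8·2200·1.12e-08 = 1 + j0.01234.
Step 4 — H = 0.9998 - j0.01234.
Step 5 — Magnitude: |H| = 0.9999 (-0.0 dB); phase: φ = -0.7°.

|H| = 0.9999 (-0.0 dB), φ = -0.7°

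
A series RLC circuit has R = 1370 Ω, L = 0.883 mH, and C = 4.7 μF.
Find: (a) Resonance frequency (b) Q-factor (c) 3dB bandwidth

Step 1 — Resonance condition Im(Z)=0 gives ω₀ = 1/√(LC).
Step 2 — ω₀ = 1/√(0.000883·4.7e-06) = 1.552e+04 rad/s.
Step 3 — f₀ = ω₀/(2π) = 2471 Hz.
Step 4 — Series Q: Q = ω₀L/R = 1.552e+04·0.000883/1370 = 0.01.
Step 5 — 3dB bandwidth: Δω = ω₀/Q = 1.552e+06 rad/s; BW = Δω/(2π) = 2.469e+05 Hz.

(a) f₀ = 2471 Hz  (b) Q = 0.01  (c) BW = 2.469e+05 Hz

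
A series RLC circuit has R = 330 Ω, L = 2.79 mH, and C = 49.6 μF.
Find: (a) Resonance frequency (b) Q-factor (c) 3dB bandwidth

Step 1 — Resonance: ω₀ = 1/√(LC) = 1/√(0.00279·4.96e-05) = 2688 rad/s.
Step 2 — f₀ = ω₀/(2π) = 427.8 Hz.
Step 3 — Series Q: Q = ω₀L/R = 2688·0.00279/330 = 0.02273.
Step 4 — Bandwidth: Δω = ω₀/Q = 1.183e+05 rad/s; BW = Δω/(2π) = 1.882e+04 Hz.

(a) f₀ = 427.8 Hz  (b) Q = 0.02273  (c) BW = 1.882e+04 Hz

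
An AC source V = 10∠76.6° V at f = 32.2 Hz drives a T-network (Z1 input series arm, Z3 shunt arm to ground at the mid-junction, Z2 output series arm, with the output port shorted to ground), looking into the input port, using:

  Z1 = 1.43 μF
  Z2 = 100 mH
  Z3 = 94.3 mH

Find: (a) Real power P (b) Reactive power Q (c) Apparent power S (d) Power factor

Step 1 — Angular frequency: ω = 2π·f = 2π·32.2 = 202.3 rad/s.
Step 2 — Component impedances:
  Z1: Z = 1/(jωC) = -j/(ω·C) = 0 - j3456 Ω
  Z2: Z = jωL = j·202.3·0.1 = 0 + j20.23 Ω
  Z3: Z = jωL = j·202.3·0.0943 = 0 + j19.08 Ω
Step 3 — With the output port shorted to ground, the output series arm Z2 runs from the junction to ground; the shunt arm Z3 also runs from the junction to ground. They appear in parallel: Z3 || Z2 = 0 + j9.819 Ω.
Step 4 — Series with input arm Z1: Z_in = Z1 + (Z3 || Z2) = 0 - j3447 Ω = 3447∠-90.0° Ω.
Step 5 — Source phasor: V = 10∠76.6° V = 2.317 + j9.728 V.
Step 6 — Current: I = V / Z = -0.002822 + j0.0006724 A = 0.002901∠166.6° A.
Step 7 — Complex power: S = V·I* = 0 - j0.02901 VA.
Step 8 — Real power: P = Re(S) = 0 W.
Step 9 — Reactive power: Q = Im(S) = -0.02901 VAR.
Step 10 — Apparent power: |S| = 0.02901 VA.
Step 11 — Power factor: PF = P/|S| = 0 (leading).

(a) P = 0 W  (b) Q = -0.02901 VAR  (c) S = 0.02901 VA  (d) PF = 0 (leading)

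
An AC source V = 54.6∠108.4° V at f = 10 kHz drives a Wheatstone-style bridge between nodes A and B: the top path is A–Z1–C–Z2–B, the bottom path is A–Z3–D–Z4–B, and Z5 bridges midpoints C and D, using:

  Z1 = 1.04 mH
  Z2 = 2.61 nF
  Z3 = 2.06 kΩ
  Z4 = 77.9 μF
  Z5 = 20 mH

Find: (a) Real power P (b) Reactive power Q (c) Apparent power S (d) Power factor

Step 1 — Angular frequency: ω = 2π·f = 2π·1e+04 = 6.283e+04 rad/s.
Step 2 — Component impedances:
  Z1: Z = jωL = j·6.283e+04·0.00104 = 0 + j65.35 Ω
  Z2: Z = 1/(jωC) = -j/(ω·C) = 0 - j6098 Ω
  Z3: Z = R = 2060 Ω
  Z4: Z = 1/(jωC) = -j/(ω·C) = 0 - j0.2043 Ω
  Z5: Z = jωL = j·6.283e+04·0.02 = 0 + j1257 Ω
Step 3 — Bridge requires nodal analysis (the Z5 bridge couples midpoints C and D, so the two paths cannot be reduced to a simple series/parallel combination). Setting node B to ground and injecting 1 A at node A, the 3-node admittance system at A, C, D solves to V_A = Z_AB = 803.9 + j1005 Ω = 1287∠51.3° Ω.
Step 4 — Source phasor: V = 54.6∠108.4° V = -17.23 + j51.81 V.
Step 5 — Current: I = V / Z = 0.02307 + j0.03562 A = 0.04243∠57.1° A.
Step 6 — Complex power: S = V·I* = 1.448 + j1.809 VA.
Step 7 — Real power: P = Re(S) = 1.448 W.
Step 8 — Reactive power: Q = Im(S) = 1.809 VAR.
Step 9 — Apparent power: |S| = 2.317 VA.
Step 10 — Power factor: PF = P/|S| = 0.6248 (lagging).

(a) P = 1.448 W  (b) Q = 1.809 VAR  (c) S = 2.317 VA  (d) PF = 0.6248 (lagging)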